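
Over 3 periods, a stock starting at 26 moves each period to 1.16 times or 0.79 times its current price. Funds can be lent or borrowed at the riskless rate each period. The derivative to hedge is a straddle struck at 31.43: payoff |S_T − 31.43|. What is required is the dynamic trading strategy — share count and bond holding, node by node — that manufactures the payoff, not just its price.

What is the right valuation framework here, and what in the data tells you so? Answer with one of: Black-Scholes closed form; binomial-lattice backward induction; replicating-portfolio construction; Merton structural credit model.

framework: replicating-portfolio construction

Key observation: the mandate to exhibit the hedge at every date and state singles out the replicating-portfolio construction on the 3-period tree with factors 1.16 and 0.79 from 26.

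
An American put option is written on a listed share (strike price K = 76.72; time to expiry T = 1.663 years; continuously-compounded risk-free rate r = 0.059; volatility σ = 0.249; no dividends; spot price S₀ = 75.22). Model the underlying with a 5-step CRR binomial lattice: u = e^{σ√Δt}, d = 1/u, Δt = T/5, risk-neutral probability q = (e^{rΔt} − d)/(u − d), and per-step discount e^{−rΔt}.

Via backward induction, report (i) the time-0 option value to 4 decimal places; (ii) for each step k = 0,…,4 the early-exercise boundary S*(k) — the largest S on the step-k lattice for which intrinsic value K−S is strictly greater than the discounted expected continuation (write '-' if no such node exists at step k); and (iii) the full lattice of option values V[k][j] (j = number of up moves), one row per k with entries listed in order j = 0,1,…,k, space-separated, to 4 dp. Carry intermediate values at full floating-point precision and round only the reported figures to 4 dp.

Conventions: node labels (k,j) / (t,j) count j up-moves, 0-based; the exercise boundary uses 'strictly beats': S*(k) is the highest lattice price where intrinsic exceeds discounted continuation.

Δt=0.33260  u=1.15442  d=0.86623  q=0.53292  discount=0.98057
step 5 (expiry): payoffs max(K−S,0) = 40.0336 27.8281 11.5620 0.0000 0.0000 0.0000
step 4: (k=4,j=0): S=42.3517, K−S=34.3683, hold=32.8774 ⇒ V=34.3683 exercise | (k=4,j=1): S=56.4420, K−S=20.2780, hold=18.7872 ⇒ V=20.2780 exercise | (k=4,j=2): S=75.2200, K−S=1.5000, hold=5.2954 ⇒ V=5.2954 continue | (k=4,j=3): S=100.2454, K−S=0.0000, hold=0.0000 ⇒ V=0.0000 continue | (k=4,j=4): S=133.5966, K−S=0.0000, hold=0.0000 ⇒ V=0.0000 continue  boundary S*=56.4420
step 3: (k=3,j=0): S=48.8919, K−S=27.8281, hold=26.3373 ⇒ V=27.8281 exercise | (k=3,j=1): S=65.1580, K−S=11.5620, hold=12.0545 ⇒ V=12.0545 continue | (k=3,j=2): S=86.8358, K−S=0.0000, hold=2.4253 ⇒ V=2.4253 continue | (k=3,j=3): S=115.7257, K−S=0.0000, hold=0.0000 ⇒ V=0.0000 continue  boundary S*=48.8919
step 2: (k=2,j=0): S=56.4420, K−S=20.2780, hold=19.0446 ⇒ V=20.2780 exercise | (k=2,j=1): S=75.2200, K−S=1.5000, hold=6.7883 ⇒ V=6.7883 continue | (k=2,j=2): S=100.2454, K−S=0.0000, hold=1.1108 ⇒ V=1.1108 continue  boundary S*=56.4420
step 1: (k=1,j=0): S=65.1580, K−S=11.5620, hold=12.8347 ⇒ V=12.8347 continue | (k=1,j=1): S=86.8358, K−S=0.0000, hold=3.6895 ⇒ V=3.6895 continue  boundary S*=-
step 0: (k=0,j=0): S=75.2200, K−S=1.5000, hold=7.8063 ⇒ V=7.8063 continue  boundary S*=-

price = 7.8063
boundary = - - 56.4420 48.8919 56.4420
tree:
7.8063
12.8347 3.6895
20.2780 6.7883 1.1108
27.8281 12.0545 2.4253 0.0000
34.3683 20.2780 5.2954 0.0000 0.0000
40.0336 27.8281 11.5620 0.0000 0.0000 0.0000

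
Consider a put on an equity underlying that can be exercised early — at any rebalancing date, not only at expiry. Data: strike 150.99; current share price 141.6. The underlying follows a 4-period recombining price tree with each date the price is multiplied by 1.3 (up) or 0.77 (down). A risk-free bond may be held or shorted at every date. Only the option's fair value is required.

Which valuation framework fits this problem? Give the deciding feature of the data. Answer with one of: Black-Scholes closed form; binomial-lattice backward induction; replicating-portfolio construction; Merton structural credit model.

Key observation: an American put (K = 150.99, S₀ = 141.6) on a 4-date tree has no closed form — the optimal stopping decision is embedded and must be resolved recursively from expiry.

framework: binomial-lattice backward induction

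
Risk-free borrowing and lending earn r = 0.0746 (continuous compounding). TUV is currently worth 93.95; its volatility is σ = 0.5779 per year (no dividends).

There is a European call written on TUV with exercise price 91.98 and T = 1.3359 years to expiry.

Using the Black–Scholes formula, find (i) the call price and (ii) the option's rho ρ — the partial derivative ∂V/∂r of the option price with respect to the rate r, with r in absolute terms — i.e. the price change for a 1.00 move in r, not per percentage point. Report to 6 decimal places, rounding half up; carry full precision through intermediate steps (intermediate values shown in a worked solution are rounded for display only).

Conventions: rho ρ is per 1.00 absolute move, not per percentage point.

price = 28.889613
ρ = 48.846206

σ√T = 0.5779·√1.3359 = 0.667943
d₁ = (ln(S/K) + (r+σ²/2)T) / (σ√T) = (ln(93.95/91.98) + (0.0746+0.5779²/2)·1.3359) / 0.667943 = (0.021192 + 0.322732) / 0.667943 = 0.514900
d₂ = d₁ − σ√T = 0.514900 − 0.667943 = -0.153044
e^{−rT} = 0.905147
N(d₁) = 0.696688,  N(d₂) = 0.439182
Call price V = S·N(d₁) − K·e^{−rT}·N(d₂) = 65.453881 − 36.564268 = 28.889613
ρ = K·T·e^{−rT}·N(d₂) = 48.846206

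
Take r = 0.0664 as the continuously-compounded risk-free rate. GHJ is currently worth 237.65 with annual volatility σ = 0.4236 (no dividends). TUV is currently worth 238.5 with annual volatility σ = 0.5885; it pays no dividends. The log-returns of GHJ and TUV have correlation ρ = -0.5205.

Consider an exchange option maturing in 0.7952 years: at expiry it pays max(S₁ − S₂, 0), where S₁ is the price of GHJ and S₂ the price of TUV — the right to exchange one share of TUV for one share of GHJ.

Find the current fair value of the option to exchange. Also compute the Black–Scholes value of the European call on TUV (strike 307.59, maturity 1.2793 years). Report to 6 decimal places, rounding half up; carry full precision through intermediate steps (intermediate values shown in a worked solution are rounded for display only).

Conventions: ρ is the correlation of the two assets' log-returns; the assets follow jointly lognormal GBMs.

σ_eff = √(σ₁² + σ₂² − 2ρσ₁σ₂) = √(0.4236² + 0.5885² − 2·-0.5205·0.4236·0.5885) = 0.886159
d₁ = (ln(S₁/S₂) + (q₂ − q₁ + σ_eff²/2)T) / (σ_eff√T) = (ln(237.65/238.5) + (0.0 − 0.0 + 0.392639)·0.7952) / 0.790224 = 0.390594
d₂ = d₁ − σ_eff√T = 0.390594 − 0.790224 = -0.399630
N(d₁) = 0.651951,  N(d₂) = 0.344715
V = S₁·e^{−q₁T}·N(d₁) − S₂·e^{−q₂T}·N(d₂) = 154.936212 − 82.214417 = 72.721794
[vanilla: TUV call K=307.59]
σ√T = 0.5885·√1.2793 = 0.665630
d₁ = (ln(S/K) + (r+σ²/2)T) / (σ√T) = (ln(238.5/307.59) + (0.0664+0.5885²/2)·1.2793) / 0.665630 = (-0.254398 + 0.306477) / 0.665630 = 0.078239
d₂ = d₁ − σ√T = 0.078239 − 0.665630 = -0.587390
e^{−rT} = 0.918562
N(d₁) = 0.531181,  N(d₂) = 0.278471
price = S·N(d₁) − K·e^{−rT}·N(d₂) = 126.686722 − 78.679316 = 48.007406

exchange price = 72.721794
price(TUV call K=307.59) = 48.007406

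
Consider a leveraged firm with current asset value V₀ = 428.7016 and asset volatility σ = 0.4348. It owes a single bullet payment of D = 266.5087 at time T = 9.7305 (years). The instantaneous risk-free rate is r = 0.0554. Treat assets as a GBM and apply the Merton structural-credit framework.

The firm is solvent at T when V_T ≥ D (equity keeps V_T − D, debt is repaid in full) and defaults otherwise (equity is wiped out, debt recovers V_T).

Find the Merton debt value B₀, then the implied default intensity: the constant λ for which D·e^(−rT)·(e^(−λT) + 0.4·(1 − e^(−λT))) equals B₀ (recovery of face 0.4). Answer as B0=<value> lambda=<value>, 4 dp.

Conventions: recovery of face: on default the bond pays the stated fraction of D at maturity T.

B0=115.0266 lambda=0.0584

Apply the equity-as-call identities (strike 266.5087, horizon 9.7305 years):
d₁ = [ln(V₀/D) + (r + σ²/2)T] / (σ√T)
   = [ln(428.7016/266.5087) + (0.0554 + 0.5·0.4348²)·9.7305] / (0.4348·√9.7305)
   = [0.475354 + 1.458850] / 1.356304 = 1.426085
d₂ = d₁ − σ√T = 1.426085 − 1.356304 = 0.069780
N(d₁) = 0.923078,  N(d₂) = 0.527816,  e^(−rT) = 0.583291
E₀ = V₀·N(d₁) − D·e^(−rT)·N(d₂)
   = 428.7016·0.923078 − 266.5087·0.583291·0.527816 = 313.675000
B₀ = V₀ − E₀ = 428.7016 − 313.675000 = 115.026600
e^(−λT) = (B₀·e^(rT)/D − 0.4)/(1 − 0.4) = (115.0266·1.714411/266.5087 − 0.4)/0.6 = 0.56658195
λ = −ln(0.56658195)/9.7305 = 0.058387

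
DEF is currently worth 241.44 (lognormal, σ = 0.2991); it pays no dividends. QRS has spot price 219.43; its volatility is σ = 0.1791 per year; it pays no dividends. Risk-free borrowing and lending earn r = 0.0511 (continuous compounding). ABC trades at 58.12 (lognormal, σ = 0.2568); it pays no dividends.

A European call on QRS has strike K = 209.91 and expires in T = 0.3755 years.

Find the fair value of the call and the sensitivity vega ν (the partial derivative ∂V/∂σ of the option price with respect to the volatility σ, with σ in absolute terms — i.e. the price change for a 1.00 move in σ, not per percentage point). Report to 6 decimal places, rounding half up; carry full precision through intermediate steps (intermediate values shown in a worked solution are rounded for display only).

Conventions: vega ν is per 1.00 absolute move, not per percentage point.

price = 17.577304
ν = 43.880089

σ√T = 0.1791·√0.3755 = 0.109749
d₁ = (ln(S/K) + (r+σ²/2)T) / (σ√T) = (ln(219.43/209.91) + (0.0511+0.1791²/2)·0.3755) / 0.109749 = (0.044354 + 0.025210) / 0.109749 = 0.633854
d₂ = d₁ − σ√T = 0.633854 − 0.109749 = 0.524105
e^{−rT} = 0.980995
N(d₁) = 0.736912,  N(d₂) = 0.699897
Call price V = S·N(d₁) − K·e^{−rT}·N(d₂) = 161.700613 − 144.123309 = 17.577304
φ(d₁) = (1/√(2π))·e^{−d₁²/2} = 0.326337
ν = S·φ(d₁)·√T = 43.880089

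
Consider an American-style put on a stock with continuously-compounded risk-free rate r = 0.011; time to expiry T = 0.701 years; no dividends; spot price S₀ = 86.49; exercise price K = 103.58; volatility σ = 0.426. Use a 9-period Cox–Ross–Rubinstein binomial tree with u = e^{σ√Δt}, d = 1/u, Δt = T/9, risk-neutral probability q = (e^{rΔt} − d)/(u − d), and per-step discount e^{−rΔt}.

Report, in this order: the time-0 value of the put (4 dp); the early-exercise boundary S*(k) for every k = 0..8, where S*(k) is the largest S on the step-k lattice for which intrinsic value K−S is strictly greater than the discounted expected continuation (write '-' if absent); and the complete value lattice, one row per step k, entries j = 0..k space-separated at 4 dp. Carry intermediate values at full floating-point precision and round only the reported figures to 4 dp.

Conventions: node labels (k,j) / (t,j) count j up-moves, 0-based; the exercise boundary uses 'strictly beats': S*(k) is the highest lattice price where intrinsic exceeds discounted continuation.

price = 23.3491
boundary = - - - - 53.7566 60.5432 68.1866 76.7949 86.4900
tree:
23.3491
29.4789 16.5865
36.1775 22.0961 10.5002
43.0954 28.5634 14.9566 5.5721
49.8234 35.7044 20.6877 8.6215 2.1969
55.8492 43.0368 27.6293 13.0192 3.7551 0.4711
61.1996 49.8234 35.3934 19.0602 6.3366 0.8962 0.0000
65.9503 55.8492 43.0368 26.7851 10.5191 1.7050 0.0000 0.0000
70.1684 61.1996 49.8234 35.3934 17.0900 3.2437 0.0000 0.0000 0.0000
73.9136 65.9503 55.8492 43.0368 26.7851 6.1709 0.0000 0.0000 0.0000 0.0000

params: Δt=0.07789 u=1.12625 d=0.88790 q=0.47391 e^(-rΔt)=0.99914
t_9 payoffs: 73.9136 65.9503 55.8492 43.0368 26.7851 6.1709 0.0000 0.0000 0.0000 0.0000
t_8: node(8,0) S=33.4116 payoff=70.1684 vs cont=70.0797 → 70.1684 [stop]  node(8,1) S=42.3804 payoff=61.1996 vs cont=61.1109 → 61.1996 [stop]  node(8,2) S=53.7566 payoff=49.8234 vs cont=49.7347 → 49.8234 [stop]  node(8,3) S=68.1866 payoff=35.3934 vs cont=35.3047 → 35.3934 [stop]  node(8,4) S=86.4900 payoff=17.0900 vs cont=17.0013 → 17.0900 [stop]  node(8,5) S=109.7066 payoff=0.0000 vs cont=3.2437 → 3.2437 [wait]  node(8,6) S=139.1554 payoff=0.0000 vs cont=0.0000 → 0.0000 [wait]  node(8,7) S=176.5090 payoff=0.0000 vs cont=0.0000 → 0.0000 [wait]  node(8,8) S=223.8896 payoff=0.0000 vs cont=0.0000 → 0.0000 [wait]  ⇒ S*(8)=86.4900
t_7: node(7,0) S=37.6297 payoff=65.9503 vs cont=65.8615 → 65.9503 [stop]  node(7,1) S=47.7308 payoff=55.8492 vs cont=55.7605 → 55.8492 [stop]  node(7,2) S=60.5432 payoff=43.0368 vs cont=42.9481 → 43.0368 [stop]  node(7,3) S=76.7949 payoff=26.7851 vs cont=26.6964 → 26.7851 [stop]  node(7,4) S=97.4091 payoff=6.1709 vs cont=10.5191 → 10.5191 [wait]  node(7,5) S=123.5567 payoff=0.0000 vs cont=1.7050 → 1.7050 [wait]  node(7,6) S=156.7233 payoff=0.0000 vs cont=0.0000 → 0.0000 [wait]  node(7,7) S=198.7927 payoff=0.0000 vs cont=0.0000 → 0.0000 [wait]  ⇒ S*(7)=76.7949
t_6: node(6,0) S=42.3804 payoff=61.1996 vs cont=61.1109 → 61.1996 [stop]  node(6,1) S=53.7566 payoff=49.8234 vs cont=49.7347 → 49.8234 [stop]  node(6,2) S=68.1866 payoff=35.3934 vs cont=35.3047 → 35.3934 [stop]  node(6,3) S=86.4900 payoff=17.0900 vs cont=19.0602 → 19.0602 [wait]  node(6,4) S=109.7066 payoff=0.0000 vs cont=6.3366 → 6.3366 [wait]  node(6,5) S=139.1554 payoff=0.0000 vs cont=0.8962 → 0.8962 [wait]  node(6,6) S=176.5090 payoff=0.0000 vs cont=0.0000 → 0.0000 [wait]  ⇒ S*(6)=68.1866
t_5: node(5,0) S=47.7308 payoff=55.8492 vs cont=55.7605 → 55.8492 [stop]  node(5,1) S=60.5432 payoff=43.0368 vs cont=42.9481 → 43.0368 [stop]  node(5,2) S=76.7949 payoff=26.7851 vs cont=27.6293 → 27.6293 [wait]  node(5,3) S=97.4091 payoff=6.1709 vs cont=13.0192 → 13.0192 [wait]  node(5,4) S=123.5567 payoff=0.0000 vs cont=3.7551 → 3.7551 [wait]  node(5,5) S=156.7233 payoff=0.0000 vs cont=0.4711 → 0.4711 [wait]  ⇒ S*(5)=60.5432
t_4: node(4,0) S=53.7566 payoff=49.8234 vs cont=49.7347 → 49.8234 [stop]  node(4,1) S=68.1866 payoff=35.3934 vs cont=35.7044 → 35.7044 [wait]  node(4,2) S=86.4900 payoff=17.0900 vs cont=20.6877 → 20.6877 [wait]  node(4,3) S=109.7066 payoff=0.0000 vs cont=8.6215 → 8.6215 [wait]  node(4,4) S=139.1554 payoff=0.0000 vs cont=2.1969 → 2.1969 [wait]  ⇒ S*(4)=53.7566
t_3: node(3,0) S=60.5432 payoff=43.0368 vs cont=43.0954 → 43.0954 [wait]  node(3,1) S=76.7949 payoff=26.7851 vs cont=28.5634 → 28.5634 [wait]  node(3,2) S=97.4091 payoff=6.1709 vs cont=14.9566 → 14.9566 [wait]  node(3,3) S=123.5567 payoff=0.0000 vs cont=5.5721 → 5.5721 [wait]  ⇒ S*(3)=-
t_2: node(2,0) S=68.1866 payoff=35.3934 vs cont=36.1775 → 36.1775 [wait]  node(2,1) S=86.4900 payoff=17.0900 vs cont=22.0961 → 22.0961 [wait]  node(2,2) S=109.7066 payoff=0.0000 vs cont=10.5002 → 10.5002 [wait]  ⇒ S*(2)=-
t_1: node(1,0) S=76.7949 payoff=26.7851 vs cont=29.4789 → 29.4789 [wait]  node(1,1) S=97.4091 payoff=6.1709 vs cont=16.5865 → 16.5865 [wait]  ⇒ S*(1)=-
t_0: node(0,0) S=86.4900 payoff=17.0900 vs cont=23.3491 → 23.3491 [wait]  ⇒ S*(0)=-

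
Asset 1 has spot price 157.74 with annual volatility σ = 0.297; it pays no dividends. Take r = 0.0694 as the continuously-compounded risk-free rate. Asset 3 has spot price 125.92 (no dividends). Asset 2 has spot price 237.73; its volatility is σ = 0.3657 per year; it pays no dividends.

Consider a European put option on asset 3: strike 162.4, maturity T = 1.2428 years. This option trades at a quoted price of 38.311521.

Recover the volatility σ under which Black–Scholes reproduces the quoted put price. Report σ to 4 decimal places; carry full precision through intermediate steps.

sigma = 0.4155

At σ = 0.4155 the Black–Scholes value reproduces the quote:
σ√T = 0.4155·√1.2428 = 0.463203
d₁ = (ln(S/K) + (r+σ²/2)T) / (σ√T) = (ln(125.92/162.4) + (0.0694+0.4155²/2)·1.2428) / 0.463203 = (-0.254416 + 0.193529) / 0.463203 = -0.131447
d₂ = d₁ − σ√T = -0.131447 − 0.463203 = -0.594650
e^{−rT} = 0.917365
N(−d₁) = 0.552289,  N(−d₂) = 0.723961
V = K·e^{−rT}·N(−d₂) − S·N(−d₁) = 107.855769 − 69.544248 = 38.311521 (the quoted price), and the Black–Scholes price is strictly increasing in σ, so σ is unique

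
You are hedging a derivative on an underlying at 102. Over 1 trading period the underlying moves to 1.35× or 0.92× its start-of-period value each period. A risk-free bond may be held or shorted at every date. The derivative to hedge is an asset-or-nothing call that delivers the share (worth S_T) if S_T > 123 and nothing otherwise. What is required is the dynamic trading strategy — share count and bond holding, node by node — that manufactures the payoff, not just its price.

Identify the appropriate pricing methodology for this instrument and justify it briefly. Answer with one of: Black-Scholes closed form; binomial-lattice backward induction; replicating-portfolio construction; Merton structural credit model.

Key observation: the deliverable is the dynamic trading strategy on the 1-step tree (spot 102, moves 1.35 and 0.92), so the valuation must go through the node-by-node replicating-portfolio solve.

framework: replicating-portfolio construction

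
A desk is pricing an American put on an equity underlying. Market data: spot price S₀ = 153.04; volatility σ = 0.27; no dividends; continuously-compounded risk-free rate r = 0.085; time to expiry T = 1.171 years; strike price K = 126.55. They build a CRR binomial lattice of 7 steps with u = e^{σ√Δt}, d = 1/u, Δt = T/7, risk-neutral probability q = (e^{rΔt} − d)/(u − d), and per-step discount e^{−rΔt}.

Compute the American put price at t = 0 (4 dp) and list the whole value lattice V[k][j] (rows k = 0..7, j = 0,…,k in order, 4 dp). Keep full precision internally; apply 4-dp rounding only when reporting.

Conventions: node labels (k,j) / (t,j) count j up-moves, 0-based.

price = 3.6962
tree:
3.6962
6.4397 1.4305
10.9181 2.7521 0.3298
17.9005 5.1920 0.7228 0.0000
28.1567 9.5396 1.5840 0.0000 0.0000
38.4439 16.8768 3.4710 0.0000 0.0000 0.0000
47.6556 28.1567 7.6063 0.0000 0.0000 0.0000 0.0000
55.9042 38.4439 16.6683 0.0000 0.0000 0.0000 0.0000 0.0000

Δt=0.16729, u=1.11676, d=0.89545, q=0.53713, disc=e^(-rΔt)=0.98588
k=7 terminal: V=max(K-S,0) → 55.9042 38.4439 16.6683 0.0000 0.0000 0.0000 0.0000 0.0000
k=6: j=0 S=78.8944 intr=47.6556 cont=45.8689 V=47.6556[EX]; j=1 S=98.3933 intr=28.1567 cont=26.3699 V=28.1567[EX]; j=2 S=122.7115 intr=3.8385 cont=7.6063 V=7.6063[hold]; j=3 S=153.0400 intr=0.0000 cont=0.0000 V=0.0000[hold]; j=4 S=190.8642 intr=0.0000 cont=0.0000 V=0.0000[hold]; j=5 S=238.0369 intr=0.0000 cont=0.0000 V=0.0000[hold]; j=6 S=296.8683 intr=0.0000 cont=0.0000 V=0.0000[hold]
k=5: j=0 S=88.1061 intr=38.4439 cont=36.6572 V=38.4439[EX]; j=1 S=109.8817 intr=16.6683 cont=16.8768 V=16.8768[hold]; j=2 S=137.0393 intr=0.0000 cont=3.4710 V=3.4710[hold]; j=3 S=170.9089 intr=0.0000 cont=0.0000 V=0.0000[hold]; j=4 S=213.1495 intr=0.0000 cont=0.0000 V=0.0000[hold]; j=5 S=265.8300 intr=0.0000 cont=0.0000 V=0.0000[hold]
k=4: j=0 S=98.3933 intr=28.1567 cont=26.4804 V=28.1567[EX]; j=1 S=122.7115 intr=3.8385 cont=9.5396 V=9.5396[hold]; j=2 S=153.0400 intr=0.0000 cont=1.5840 V=1.5840[hold]; j=3 S=190.8642 intr=0.0000 cont=0.0000 V=0.0000[hold]; j=4 S=238.0369 intr=0.0000 cont=0.0000 V=0.0000[hold]
k=3: j=0 S=109.8817 intr=16.6683 cont=17.9005 V=17.9005[hold]; j=1 S=137.0393 intr=0.0000 cont=5.1920 V=5.1920[hold]; j=2 S=170.9089 intr=0.0000 cont=0.7228 V=0.7228[hold]; j=3 S=213.1495 intr=0.0000 cont=0.0000 V=0.0000[hold]
k=2: j=0 S=122.7115 intr=3.8385 cont=10.9181 V=10.9181[hold]; j=1 S=153.0400 intr=0.0000 cont=2.7521 V=2.7521[hold]; j=2 S=190.8642 intr=0.0000 cont=0.3298 V=0.3298[hold]
k=1: j=0 S=137.0393 intr=0.0000 cont=6.4397 V=6.4397[hold]; j=1 S=170.9089 intr=0.0000 cont=1.4305 V=1.4305[hold]
k=0: j=0 S=153.0400 intr=0.0000 cont=3.6962 V=3.6962[hold]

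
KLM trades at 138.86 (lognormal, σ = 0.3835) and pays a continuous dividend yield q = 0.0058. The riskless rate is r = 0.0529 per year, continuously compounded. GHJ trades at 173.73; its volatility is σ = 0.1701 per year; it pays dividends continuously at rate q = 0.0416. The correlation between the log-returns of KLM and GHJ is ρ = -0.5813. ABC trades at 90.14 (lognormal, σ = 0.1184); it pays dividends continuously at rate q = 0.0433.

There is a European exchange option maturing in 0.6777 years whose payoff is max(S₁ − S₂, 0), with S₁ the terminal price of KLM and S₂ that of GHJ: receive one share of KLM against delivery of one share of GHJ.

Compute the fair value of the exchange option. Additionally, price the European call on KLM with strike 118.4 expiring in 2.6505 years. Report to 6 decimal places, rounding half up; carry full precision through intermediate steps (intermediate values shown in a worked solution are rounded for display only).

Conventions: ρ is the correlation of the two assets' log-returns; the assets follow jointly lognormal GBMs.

exchange price = 12.675931
price(KLM call K=118.4) = 49.156010

σ_eff = √(σ₁² + σ₂² − 2ρσ₁σ₂) = √(0.3835² + 0.1701² − 2·-0.5813·0.3835·0.1701) = 0.501843
d₁ = (ln(S₁/S₂) + (q₂ − q₁ + σ_eff²/2)T) / (σ_eff√T) = (ln(138.86/173.73) + (0.0416 − 0.0058 + 0.125923)·0.6777) / 0.413130 = -0.276998
d₂ = d₁ − σ_eff√T = -0.276998 − 0.413130 = -0.690128
N(d₁) = 0.390891,  N(d₂) = 0.245057
V = S₁·e^{−q₁T}·N(d₁) − S₂·e^{−q₂T}·N(d₂) = 54.066154 − 41.390223 = 12.675931
[vanilla: KLM call K=118.4]
σ√T = 0.3835·√2.6505 = 0.624352
d₁ = (ln(S/K) + (r−q+σ²/2)T) / (σ√T) = (ln(138.86/118.4) + (0.0529−0.0058+0.3835²/2)·2.6505) / 0.624352 = (0.159398 + 0.319746) / 0.624352 = 0.767426
d₂ = d₁ − σ√T = 0.767426 − 0.624352 = 0.143074
e^{−rT} = 0.869174
e^{−qT} = 0.984745
N(d₁) = 0.778586,  N(d₂) = 0.556884
price = S·e^{−qT}·N(d₁) − K·e^{−rT}·N(d₂) = 106.465101 − 57.309091 = 49.156010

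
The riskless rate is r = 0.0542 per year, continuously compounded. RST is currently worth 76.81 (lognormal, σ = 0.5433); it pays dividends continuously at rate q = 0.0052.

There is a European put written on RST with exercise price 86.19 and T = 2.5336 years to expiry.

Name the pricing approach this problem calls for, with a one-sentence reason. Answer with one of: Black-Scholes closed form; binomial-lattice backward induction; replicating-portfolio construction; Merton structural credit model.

Key observation: with RST following a GBM at constant σ and r, the European put struck at 86.19 prices in closed form — nothing here needs a stepwise model or a balance sheet.

framework: Black-Scholes closed form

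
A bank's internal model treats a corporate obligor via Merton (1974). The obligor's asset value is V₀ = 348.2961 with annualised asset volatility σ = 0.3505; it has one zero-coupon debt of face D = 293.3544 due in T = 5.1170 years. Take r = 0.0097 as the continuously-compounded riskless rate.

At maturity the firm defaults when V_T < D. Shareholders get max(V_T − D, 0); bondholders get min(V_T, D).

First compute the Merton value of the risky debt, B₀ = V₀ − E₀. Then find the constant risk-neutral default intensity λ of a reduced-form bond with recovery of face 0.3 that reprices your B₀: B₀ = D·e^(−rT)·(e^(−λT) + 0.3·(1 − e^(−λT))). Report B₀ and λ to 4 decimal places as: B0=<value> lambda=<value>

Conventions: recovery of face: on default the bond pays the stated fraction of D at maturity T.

B0=213.4972 lambda=0.0800

With assets at 348.2961 and a single debt payment of 293.3544 at 5.1170 years:
d₁ = [ln(V₀/D) + (r + σ²/2)T] / (σ√T)
   = [ln(348.2961/293.3544) + (0.0097 + 0.5·0.3505²)·5.1170] / (0.3505·√5.1170)
   = [0.171672 + 0.363947] / 0.792859 = 0.675554
d₂ = d₁ − σ√T = 0.675554 − 0.792859 = -0.117305
N(d₁) = 0.750338,  N(d₂) = 0.453309,  e^(−rT) = 0.951577
E₀ = V₀·N(d₁) − D·e^(−rT)·N(d₂)
   = 348.2961·0.750338 − 293.3544·0.951577·0.453309 = 134.798866
B₀ = V₀ − E₀ = 348.2961 − 134.798866 = 213.497234
e^(−λT) = (B₀·e^(rT)/D − 0.3)/(1 − 0.3) = (213.4972·1.050887/293.3544 − 0.3)/0.7 = 0.66401978
λ = −ln(0.66401978)/5.1170 = 0.080016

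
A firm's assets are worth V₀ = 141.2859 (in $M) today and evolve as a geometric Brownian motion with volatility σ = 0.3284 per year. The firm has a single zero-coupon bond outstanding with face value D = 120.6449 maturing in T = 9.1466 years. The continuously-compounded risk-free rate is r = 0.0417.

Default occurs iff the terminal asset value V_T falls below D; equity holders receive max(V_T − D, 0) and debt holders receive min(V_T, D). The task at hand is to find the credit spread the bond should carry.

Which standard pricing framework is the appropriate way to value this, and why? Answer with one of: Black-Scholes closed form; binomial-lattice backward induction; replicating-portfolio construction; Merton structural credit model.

framework: Merton structural credit model

Key observation: assets follow a GBM and default happens iff V_T < 120.6449; valuing claims on that split (equity as a call, risky debt as the residual) is the structural model's definition.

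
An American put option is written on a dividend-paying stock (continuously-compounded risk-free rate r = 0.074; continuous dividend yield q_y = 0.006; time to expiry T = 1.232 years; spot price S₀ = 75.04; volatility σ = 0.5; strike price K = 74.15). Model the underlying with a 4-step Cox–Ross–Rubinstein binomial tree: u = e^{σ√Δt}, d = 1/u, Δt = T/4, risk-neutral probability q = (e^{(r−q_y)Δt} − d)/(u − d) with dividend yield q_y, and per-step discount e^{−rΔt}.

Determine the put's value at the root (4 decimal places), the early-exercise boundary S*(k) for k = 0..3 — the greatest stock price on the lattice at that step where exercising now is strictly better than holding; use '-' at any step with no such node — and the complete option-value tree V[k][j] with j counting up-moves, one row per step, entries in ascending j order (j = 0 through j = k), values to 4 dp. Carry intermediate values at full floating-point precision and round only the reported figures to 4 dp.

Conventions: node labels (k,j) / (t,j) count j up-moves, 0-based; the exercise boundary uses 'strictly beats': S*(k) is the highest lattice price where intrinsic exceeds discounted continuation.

price = 12.6525
boundary = - - 43.0794 56.8566
tree:
12.6525
20.2497 4.6637
31.0706 8.9806 0.0000
41.5095 17.2934 0.0000 0.0000
49.4188 31.0706 0.0000 0.0000 0.0000

params: Δt=0.30800 u=1.31981 d=0.75768 q=0.46872 e^(-rΔt)=0.97747
t_4 payoffs: 49.4188 31.0706 0.0000 0.0000 0.0000
t_3: node(3,0) S=32.6405 payoff=41.5095 vs cont=39.8988 → 41.5095 [stop]  node(3,1) S=56.8566 payoff=17.2934 vs cont=16.1352 → 17.2934 [stop]  node(3,2) S=99.0386 payoff=0.0000 vs cont=0.0000 → 0.0000 [wait]  node(3,3) S=172.5156 payoff=0.0000 vs cont=0.0000 → 0.0000 [wait]  ⇒ S*(3)=56.8566
t_2: node(2,0) S=43.0794 payoff=31.0706 vs cont=29.4793 → 31.0706 [stop]  node(2,1) S=75.0400 payoff=0.0000 vs cont=8.9806 → 8.9806 [wait]  node(2,2) S=130.7123 payoff=0.0000 vs cont=0.0000 → 0.0000 [wait]  ⇒ S*(2)=43.0794
t_1: node(1,0) S=56.8566 payoff=17.2934 vs cont=20.2497 → 20.2497 [wait]  node(1,1) S=99.0386 payoff=0.0000 vs cont=4.6637 → 4.6637 [wait]  ⇒ S*(1)=-
t_0: node(0,0) S=75.0400 payoff=0.0000 vs cont=12.6525 → 12.6525 [wait]  ⇒ S*(0)=-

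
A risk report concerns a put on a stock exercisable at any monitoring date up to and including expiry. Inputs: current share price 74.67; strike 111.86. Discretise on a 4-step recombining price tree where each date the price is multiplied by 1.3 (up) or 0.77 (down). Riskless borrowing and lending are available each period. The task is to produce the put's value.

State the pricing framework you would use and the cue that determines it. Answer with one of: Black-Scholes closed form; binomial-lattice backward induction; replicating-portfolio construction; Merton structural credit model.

Key observation: the defining feature is the embedded early-exercise option across 4 discrete dates on the spot-74.67 tree; pricing the strike-111.86 put means working backward with an exercise test at every node.

framework: binomial-lattice backward induction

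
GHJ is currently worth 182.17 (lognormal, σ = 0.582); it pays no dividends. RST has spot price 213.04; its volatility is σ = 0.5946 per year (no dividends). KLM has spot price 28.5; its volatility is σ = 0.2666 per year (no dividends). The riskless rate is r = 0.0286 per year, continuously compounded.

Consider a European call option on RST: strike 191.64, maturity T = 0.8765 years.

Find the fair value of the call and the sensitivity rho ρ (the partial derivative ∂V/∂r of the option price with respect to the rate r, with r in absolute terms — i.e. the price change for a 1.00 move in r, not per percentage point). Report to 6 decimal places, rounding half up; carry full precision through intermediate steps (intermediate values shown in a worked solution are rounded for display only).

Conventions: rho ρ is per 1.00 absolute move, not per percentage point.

σ√T = 0.5946·√0.8765 = 0.556674
d₁ = (ln(S/K) + (r+σ²/2)T) / (σ√T) = (ln(213.04/191.64) + (0.0286+0.5946²/2)·0.8765) / 0.556674 = (0.105861 + 0.180011) / 0.556674 = 0.513536
d₂ = d₁ − σ√T = 0.513536 − 0.556674 = -0.043138
e^{−rT} = 0.975244
N(d₁) = 0.696212,  N(d₂) = 0.482796
Call price V = S·N(d₁) − K·e^{−rT}·N(d₂) = 148.320966 − 90.232467 = 58.088499
ρ = K·T·e^{−rT}·N(d₂) = 79.088758

price = 58.088499
ρ = 79.088758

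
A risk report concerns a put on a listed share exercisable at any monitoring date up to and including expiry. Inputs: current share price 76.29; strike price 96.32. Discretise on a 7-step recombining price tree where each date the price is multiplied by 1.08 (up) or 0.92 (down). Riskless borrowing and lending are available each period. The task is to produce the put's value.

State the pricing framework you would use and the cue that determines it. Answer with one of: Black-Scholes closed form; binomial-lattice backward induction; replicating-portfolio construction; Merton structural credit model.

framework: binomial-lattice backward induction

Key observation: the exercise right at every one of the 7 steps is what matters: each node needs max(96.32 − S, continuation), which only the stepwise tree valuation starting from spot 76.29 delivers.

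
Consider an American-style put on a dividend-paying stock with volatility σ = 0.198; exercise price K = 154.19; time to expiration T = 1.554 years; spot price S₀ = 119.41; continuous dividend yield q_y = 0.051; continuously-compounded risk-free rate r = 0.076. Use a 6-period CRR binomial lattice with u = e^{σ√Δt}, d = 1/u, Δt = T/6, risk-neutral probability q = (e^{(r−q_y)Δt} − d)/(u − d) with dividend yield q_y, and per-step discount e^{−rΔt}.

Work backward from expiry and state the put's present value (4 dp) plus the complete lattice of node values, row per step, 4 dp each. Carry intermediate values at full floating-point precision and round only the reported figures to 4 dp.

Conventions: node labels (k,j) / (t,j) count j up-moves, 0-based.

Δt=0.25900  u=1.10602  d=0.90414  q=0.50701  discount=0.98051
step 6 (expiry): payoffs max(K−S,0) = 88.9570 74.3920 56.5751 34.7800 8.1186 0.0000 0.0000
k=5: (k=5,j=0): S=72.1489, K−S=82.0411, hold=79.9825 ⇒ V=82.0411 exercise | (k=5,j=1): S=88.2580, K−S=65.9320, hold=64.0847 ⇒ V=65.9320 exercise | (k=5,j=2): S=107.9639, K−S=46.2261, hold=44.6374 ⇒ V=46.2261 exercise | (k=5,j=3): S=132.0696, K−S=22.1204, hold=20.8480 ⇒ V=22.1204 exercise | (k=5,j=4): S=161.5576, K−S=0.0000, hold=3.9244 ⇒ V=3.9244 continue | (k=5,j=5): S=197.6295, K−S=0.0000, hold=0.0000 ⇒ V=0.0000 continue
k=4: (k=4,j=0): S=79.7980, K−S=74.3920, hold=72.4338 ⇒ V=74.3920 exercise | (k=4,j=1): S=97.6149, K−S=56.5751, hold=54.8506 ⇒ V=56.5751 exercise | (k=4,j=2): S=119.4100, K−S=34.7800, hold=33.3415 ⇒ V=34.7800 exercise | (k=4,j=3): S=146.0714, K−S=8.1186, hold=12.6435 ⇒ V=12.6435 continue | (k=4,j=4): S=178.6856, K−S=0.0000, hold=1.8970 ⇒ V=1.8970 continue
k=3: (k=3,j=0): S=88.2580, K−S=65.9320, hold=64.0847 ⇒ V=65.9320 exercise | (k=3,j=1): S=107.9639, K−S=46.2261, hold=44.6374 ⇒ V=46.2261 exercise | (k=3,j=2): S=132.0696, K−S=22.1204, hold=23.0975 ⇒ V=23.0975 continue | (k=3,j=3): S=161.5576, K−S=0.0000, hold=7.0547 ⇒ V=7.0547 continue
k=2: (k=2,j=0): S=97.6149, K−S=56.5751, hold=54.8506 ⇒ V=56.5751 exercise | (k=2,j=1): S=119.4100, K−S=34.7800, hold=33.8273 ⇒ V=34.7800 exercise | (k=2,j=2): S=146.0714, K−S=8.1186, hold=14.6720 ⇒ V=14.6720 continue
k=1: (k=1,j=0): S=107.9639, K−S=46.2261, hold=44.6374 ⇒ V=46.2261 exercise | (k=1,j=1): S=132.0696, K−S=22.1204, hold=24.1059 ⇒ V=24.1059 continue
k=0: (k=0,j=0): S=119.4100, K−S=34.7800, hold=34.3286 ⇒ V=34.7800 exercise

price = 34.7800
tree:
34.7800
46.2261 24.1059
56.5751 34.7800 14.6720
65.9320 46.2261 23.0975 7.0547
74.3920 56.5751 34.7800 12.6435 1.8970
82.0411 65.9320 46.2261 22.1204 3.9244 0.0000
88.9570 74.3920 56.5751 34.7800 8.1186 0.0000 0.0000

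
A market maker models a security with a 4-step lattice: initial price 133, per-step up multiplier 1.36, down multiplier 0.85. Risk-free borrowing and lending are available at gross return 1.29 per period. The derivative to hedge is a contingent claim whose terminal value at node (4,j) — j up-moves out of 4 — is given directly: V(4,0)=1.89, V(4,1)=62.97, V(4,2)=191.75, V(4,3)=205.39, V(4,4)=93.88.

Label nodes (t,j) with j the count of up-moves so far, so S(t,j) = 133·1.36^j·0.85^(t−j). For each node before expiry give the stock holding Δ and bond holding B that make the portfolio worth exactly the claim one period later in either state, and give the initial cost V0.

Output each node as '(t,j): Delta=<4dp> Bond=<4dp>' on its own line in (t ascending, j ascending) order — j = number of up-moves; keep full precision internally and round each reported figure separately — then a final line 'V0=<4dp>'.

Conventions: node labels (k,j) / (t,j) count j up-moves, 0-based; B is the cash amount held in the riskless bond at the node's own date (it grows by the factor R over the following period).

No-arbitrage ⇒ martingale measure with p* = (R−d)/(u−d) = 0.8627.
Expiry values: V(4,0)=1.8900, V(4,1)=62.9700, V(4,2)=191.7500, V(4,3)=205.3900, V(4,4)=93.8800
(3,0): S=81.6786. Δ = (V_up−V_dn)/(S_up−S_dn) = (62.9700−1.8900)/(111.0829−69.4268) = 1.4663. V = [p*·62.9700 + (1−p*)·1.8900]/1.29 = 42.3151. B = V − Δ·S = -77.4496.
(3,1): S=130.6858. Δ = (V_up−V_dn)/(S_up−S_dn) = (191.7500−62.9700)/(177.7327−111.0829) = 1.9322. V = [p*·191.7500 + (1−p*)·62.9700]/1.29 = 134.9413. B = V − Δ·S = -117.5685.
(3,2): S=209.0973. Δ = (V_up−V_dn)/(S_up−S_dn) = (205.3900−191.7500)/(284.3723−177.7327) = 0.1279. V = [p*·205.3900 + (1−p*)·191.7500]/1.29 = 157.7658. B = V − Δ·S = 131.0207.
(3,3): S=334.5556. Δ = (V_up−V_dn)/(S_up−S_dn) = (93.8800−205.3900)/(454.9957−284.3723) = -0.6535. V = [p*·93.8800 + (1−p*)·205.3900]/1.29 = 84.6398. B = V − Δ·S = 303.2868.
(2,0): S=96.0925. Δ = (V_up−V_dn)/(S_up−S_dn) = (134.9413−42.3151)/(130.6858−81.6786) = 1.8901. V = [p*·134.9413 + (1−p*)·42.3151]/1.29 = 94.7503. B = V − Δ·S = -86.8697.
(2,1): S=153.7480. Δ = (V_up−V_dn)/(S_up−S_dn) = (157.7658−134.9413)/(209.0973−130.6858) = 0.2911. V = [p*·157.7658 + (1−p*)·134.9413]/1.29 = 119.8705. B = V − Δ·S = 75.1167.
(2,2): S=245.9968. Δ = (V_up−V_dn)/(S_up−S_dn) = (84.6398−157.7658)/(334.5556−209.0973) = -0.5829. V = [p*·84.6398 + (1−p*)·157.7658]/1.29 = 73.3928. B = V − Δ·S = 216.7771.
(1,0): S=113.0500. Δ = (V_up−V_dn)/(S_up−S_dn) = (119.8705−94.7503)/(153.7480−96.0925) = 0.4357. V = [p*·119.8705 + (1−p*)·94.7503]/1.29 = 90.2501. B = V − Δ·S = 40.9948.
(1,1): S=180.8800. Δ = (V_up−V_dn)/(S_up−S_dn) = (73.3928−119.8705)/(245.9968−153.7480) = -0.5038. V = [p*·73.3928 + (1−p*)·119.8705]/1.29 = 61.8388. B = V − Δ·S = 152.9717.
(0,0): S=133.0000. Δ = (V_up−V_dn)/(S_up−S_dn) = (61.8388−90.2501)/(180.8800−113.0500) = -0.4189. V = [p*·61.8388 + (1−p*)·90.2501]/1.29 = 50.9600. B = V − Δ·S = 106.6685.
Verification: the root portfolio costs Δ(0,0)·S0 + B(0,0) = 50.9600, matching V0.

(0,0): Delta=-0.4189 Bond=106.6685
(1,0): Delta=0.4357 Bond=40.9948
(1,1): Delta=-0.5038 Bond=152.9717
(2,0): Delta=1.8901 Bond=-86.8697
(2,1): Delta=0.2911 Bond=75.1167
(2,2): Delta=-0.5829 Bond=216.7771
(3,0): Delta=1.4663 Bond=-77.4496
(3,1): Delta=1.9322 Bond=-117.5685
(3,2): Delta=0.1279 Bond=131.0207
(3,3): Delta=-0.6535 Bond=303.2868
V0=50.9600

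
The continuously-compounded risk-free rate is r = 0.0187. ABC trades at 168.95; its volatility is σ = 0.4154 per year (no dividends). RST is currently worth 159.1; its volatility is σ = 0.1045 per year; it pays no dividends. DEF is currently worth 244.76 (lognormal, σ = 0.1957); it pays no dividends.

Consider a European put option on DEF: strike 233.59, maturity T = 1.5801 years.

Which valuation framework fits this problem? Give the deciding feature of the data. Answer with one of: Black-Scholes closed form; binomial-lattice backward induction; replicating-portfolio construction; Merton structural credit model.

framework: Black-Scholes closed form

Key observation: a European claim on DEF (strike 233.59) — a lognormal (GBM) underlying with constant rate and volatility — has an exact closed-form value; no lattice or capital structure is involved.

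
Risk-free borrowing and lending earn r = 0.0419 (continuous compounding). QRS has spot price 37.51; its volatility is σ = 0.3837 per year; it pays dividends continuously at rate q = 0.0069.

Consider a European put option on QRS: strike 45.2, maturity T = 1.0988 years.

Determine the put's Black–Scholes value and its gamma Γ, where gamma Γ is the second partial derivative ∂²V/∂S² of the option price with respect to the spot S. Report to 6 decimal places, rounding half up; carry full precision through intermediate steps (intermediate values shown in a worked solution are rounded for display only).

price = 9.798740
Γ = 0.025880

σ√T = 0.3837·√1.0988 = 0.402208
d₁ = (ln(S/K) + (r−q+σ²/2)T) / (σ√T) = (ln(37.51/45.2) + (0.0419−0.0069+0.3837²/2)·1.0988) / 0.402208 = (-0.186490 + 0.119344) / 0.402208 = -0.166943
d₂ = d₁ − σ√T = -0.166943 − 0.402208 = -0.569151
e^{−rT} = 0.955004
e^{−qT} = 0.992447
N(−d₁) = 0.566292,  N(−d₂) = 0.715373
Put price V = K·e^{−rT}·N(−d₂) − S·e^{−qT}·N(−d₁) = 30.879929 − 21.081189 = 9.798740
φ(d₁) = (1/√(2π))·e^{−d₁²/2} = 0.393422
Γ = e^{−qT}·φ(d₁) / (S·σ·√T) = 0.025880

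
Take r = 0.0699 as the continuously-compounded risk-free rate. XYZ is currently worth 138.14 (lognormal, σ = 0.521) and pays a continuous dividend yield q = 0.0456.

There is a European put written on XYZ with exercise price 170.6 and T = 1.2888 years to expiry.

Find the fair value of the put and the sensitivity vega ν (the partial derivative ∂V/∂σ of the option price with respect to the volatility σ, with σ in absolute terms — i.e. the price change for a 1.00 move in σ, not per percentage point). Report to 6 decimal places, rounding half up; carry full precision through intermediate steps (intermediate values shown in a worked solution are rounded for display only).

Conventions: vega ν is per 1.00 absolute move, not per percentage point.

σ√T = 0.521·√1.2888 = 0.591467
d₁ = (ln(S/K) + (r−q+σ²/2)T) / (σ√T) = (ln(138.14/170.6) + (0.0699−0.0456+0.521²/2)·1.2888) / 0.591467 = (-0.211054 + 0.206234) / 0.591467 = -0.008148
d₂ = d₁ − σ√T = -0.008148 − 0.591467 = -0.599615
e^{−rT} = 0.913852
e^{−qT} = 0.942924
N(−d₁) = 0.503251,  N(−d₂) = 0.725619
Put price V = K·e^{−rT}·N(−d₂) − S·e^{−qT}·N(−d₁) = 113.126191 − 65.551207 = 47.574984
φ(d₁) = (1/√(2π))·e^{−d₁²/2} = 0.398929
ν = S·e^{−qT}·φ(d₁)·√T = 58.990855

price = 47.574984
ν = 58.990855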